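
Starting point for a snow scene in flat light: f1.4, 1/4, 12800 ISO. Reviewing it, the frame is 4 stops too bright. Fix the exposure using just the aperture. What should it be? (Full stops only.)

Overexposed by 4 stops → need 4 stops darker.
Aperture: f/1.4 → f/2 → f/2.8 → f/4 → f/5.6.

f/5.6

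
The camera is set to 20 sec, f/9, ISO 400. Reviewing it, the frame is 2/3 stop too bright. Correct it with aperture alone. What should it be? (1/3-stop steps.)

f/11

Overexposed by 2/3 stop → need 2/3 stop darker.
Aperture: f/9 → f/10 → f/11.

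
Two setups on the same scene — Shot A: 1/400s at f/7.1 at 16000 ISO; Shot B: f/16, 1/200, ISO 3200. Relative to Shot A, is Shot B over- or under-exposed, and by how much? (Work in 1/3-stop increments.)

3 2/3 stops darker

Aperture: f/7.1 → f/8 → f/9 → f/10 → f/11 → f/13 → f/14 → f/16 — 2 1/3 stops smaller aperture (darker).
Shutter speed: 1/400 → 1/320 → 1/250 → 1/200 — 1 stop slower (brighter).
ISO: 16000 → 12800 → 10000 → 8000 → 6400 → 5000 → 4000 → 3200 — 2 1/3 stops dropped (darker).
Net: −2 1/3 +1 −2 1/3 = −3 2/3 stops.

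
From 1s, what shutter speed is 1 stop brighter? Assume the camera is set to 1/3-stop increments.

2 s

Shutter speed: 1 → 1.3 → 1.6 → 2 — 1 stop slower (brighter).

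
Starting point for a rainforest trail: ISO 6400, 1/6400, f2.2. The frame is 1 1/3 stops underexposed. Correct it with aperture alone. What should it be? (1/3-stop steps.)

f/1.4

Underexposed by 1 1/3 stops → need 1 1/3 stops brighter.
Aperture: f/2.2 → f/2 → f/1.8 → f/1.6 → f/1.4.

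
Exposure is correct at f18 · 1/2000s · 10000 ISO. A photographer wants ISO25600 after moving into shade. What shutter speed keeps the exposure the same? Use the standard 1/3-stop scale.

ISO: 10000 → 12800 → 16000 → 20000 → 25600 — 1 1/3 stops higher (brighter).
Need 1 1/3 stops darker from the shutter speed: 1/2000 → 1/2500 → 1/3200 → 1/4000 → 1/5000.

1/5000s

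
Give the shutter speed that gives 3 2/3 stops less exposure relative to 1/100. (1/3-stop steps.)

Shutter speed: 1/100 → 1/125 → 1/160 → 1/200 → 1/250 → 1/320 → 1/400 → 1/500 → 1/640 → 1/800 → 1/1000 → 1/1250 — 3 2/3 stops faster (darker).

1/1250s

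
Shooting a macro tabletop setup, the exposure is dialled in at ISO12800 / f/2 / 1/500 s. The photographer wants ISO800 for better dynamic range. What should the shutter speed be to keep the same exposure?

1/30s

ISO: 12800 → 6400 → 3200 → 1600 → 800 — 4 stops lower (darker).
Need 4 stops brighter from the shutter speed: 1/500 → 1/250 → 1/125 → 1/60 → 1/30.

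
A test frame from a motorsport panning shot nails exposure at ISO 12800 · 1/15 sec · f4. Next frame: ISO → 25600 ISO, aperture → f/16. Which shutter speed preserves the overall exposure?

1/2s

ISO: 12800 → 25600 — 1 stop raised (brighter).
Aperture: f/4 → f/5.6 → f/8 → f/11 → f/16 — 4 stops smaller aperture (darker).
Net change so far: 3 stops darker. Offset with the shutter speed: 1/15 → 1/8 → 1/4 → 1/2.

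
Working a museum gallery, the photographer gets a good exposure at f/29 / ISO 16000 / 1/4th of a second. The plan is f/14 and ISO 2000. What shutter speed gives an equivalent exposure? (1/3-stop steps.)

Aperture: f/29 → f/25 → f/22 → f/20 → f/18 → f/16 → f/14 — 2 stops opened up (brighter).
ISO: 16000 → 12800 → 10000 → 8000 → 6400 → 5000 → 4000 → 3200 → 2500 → 2000 — 3 stops lower (darker).
Net change so far: 1 stop darker. Offset with the shutter speed: 1/4 → 0.3 → 0.4 → 0.5.

0.5 s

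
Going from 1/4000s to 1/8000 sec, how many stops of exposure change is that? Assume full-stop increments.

1 stop

1/4000 → 1/8000 — count the steps: 1 stop.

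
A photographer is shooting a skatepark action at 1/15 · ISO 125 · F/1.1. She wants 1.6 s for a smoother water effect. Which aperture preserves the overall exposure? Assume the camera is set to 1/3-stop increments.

Shutter speed: 1/15 → 1/13 → 1/10 → 1/8 → 1/6 → 1/5 → 1/4 → 0.3 → 0.4 → 0.5 → 0.6 → 0.8 → 1 → 1.3 → 1.6 — 4 2/3 stops longer (brighter).
Need 4 2/3 stops darker from the aperture: f/1.1 → f/1.2 → f/1.4 → f/1.6 → f/1.8 → f/2 → f/2.2 → f/2.5 → f/2.8 → f/3.2 → f/3.5 → f/4 → f/4.5 → f/5 → f/5.6.

f/5.6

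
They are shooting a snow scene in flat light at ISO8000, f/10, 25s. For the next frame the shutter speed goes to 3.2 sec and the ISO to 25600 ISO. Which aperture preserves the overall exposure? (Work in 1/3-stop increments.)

f/6.3

Shutter speed: 25 → 20 → 15 → 13 → 10 → 8 → 6 → 5 → 4 → 3.2 — 3 stops faster (darker).
ISO: 8000 → 10000 → 12800 → 16000 → 20000 → 25600 — 1 2/3 stops higher (brighter).
Net change so far: 1 1/3 stops darker. Offset with the aperture: f/10 → f/9 → f/8 → f/7.1 → f/6.3.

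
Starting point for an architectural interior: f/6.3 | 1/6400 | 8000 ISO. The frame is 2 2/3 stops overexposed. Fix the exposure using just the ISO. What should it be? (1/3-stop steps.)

Overexposed by 2 2/3 stops → need 2 2/3 stops darker.
ISO: 8000 → 6400 → 5000 → 4000 → 3200 → 2500 → 2000 → 1600 → 1250.

ISO 1250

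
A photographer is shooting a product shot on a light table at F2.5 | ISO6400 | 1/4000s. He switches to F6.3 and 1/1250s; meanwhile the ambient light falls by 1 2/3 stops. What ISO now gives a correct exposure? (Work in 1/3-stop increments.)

ISO 40000

Scene light: 1 2/3 stops darker.
Aperture: f/2.5 → f/2.8 → f/3.2 → f/3.5 → f/4 → f/4.5 → f/5 → f/5.6 → f/6.3 — 2 2/3 stops narrower (darker).
Shutter speed: 1/4000 → 1/3200 → 1/2500 → 1/2000 → 1/1600 → 1/1250 — 1 2/3 stops longer (brighter).
Net so far: 2 2/3 stops darker. ISO: 6400 → 8000 → 10000 → 12800 → 16000 → 20000 → 25600 → 32000 → 40000.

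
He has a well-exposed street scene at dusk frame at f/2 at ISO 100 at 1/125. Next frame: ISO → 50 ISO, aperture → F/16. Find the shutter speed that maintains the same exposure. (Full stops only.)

1 s

ISO: 100 → 50 — 1 stop lower (darker).
Aperture: f/2 → f/2.8 → f/4 → f/5.6 → f/8 → f/11 → f/16 — 6 stops stopped down (darker).
Net change so far: 7 stops darker. Offset with the shutter speed: 1/125 → 1/60 → 1/30 → 1/15 → 1/8 → 1/4 → 1/2 → 1.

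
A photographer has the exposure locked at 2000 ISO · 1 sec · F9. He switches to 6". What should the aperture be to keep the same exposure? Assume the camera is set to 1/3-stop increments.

f/22

Shutter speed: 1 → 1.3 → 1.6 → 2 → 2.5 → 3.2 → 4 → 5 → 6 — 2 2/3 stops longer (brighter).
Need 2 2/3 stops darker from the aperture: f/9 → f/10 → f/11 → f/13 → f/14 → f/16 → f/18 → f/20 → f/22.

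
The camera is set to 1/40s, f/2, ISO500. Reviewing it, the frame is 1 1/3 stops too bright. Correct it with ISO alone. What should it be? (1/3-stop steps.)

Overexposed by 1 1/3 stops → need 1 1/3 stops darker.
ISO: 500 → 400 → 320 → 250 → 200.

ISO 200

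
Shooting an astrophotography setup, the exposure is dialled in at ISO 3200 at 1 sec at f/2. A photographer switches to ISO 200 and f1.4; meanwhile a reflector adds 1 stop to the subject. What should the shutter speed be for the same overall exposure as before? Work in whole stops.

Scene light: 1 stop brighter.
ISO: 3200 → 1600 → 800 → 400 → 200 — 4 stops dropped (darker).
Aperture: f/2 → f/1.4 — 1 stop opened up (brighter).
Net so far: 2 stops darker. Shutter speed: 1 → 2 → 4.

4 s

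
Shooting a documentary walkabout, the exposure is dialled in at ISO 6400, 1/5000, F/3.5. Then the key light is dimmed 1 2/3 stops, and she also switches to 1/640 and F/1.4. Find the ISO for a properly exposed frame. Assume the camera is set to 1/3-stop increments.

ISO 400

Scene light: 1 2/3 stops darker.
Shutter speed: 1/5000 → 1/4000 → 1/3200 → 1/2500 → 1/2000 → 1/1600 → 1/1250 → 1/1000 → 1/800 → 1/640 — 3 stops slower (brighter).
Aperture: f/3.5 → f/3.2 → f/2.8 → f/2.5 → f/2.2 → f/2 → f/1.8 → f/1.6 → f/1.4 — 2 2/3 stops opened up (brighter).
Net so far: 4 stops brighter. ISO: 6400 → 5000 → 4000 → 3200 → 2500 → 2000 → 1600 → 1250 → 1000 → 800 → 640 → 500 → 400.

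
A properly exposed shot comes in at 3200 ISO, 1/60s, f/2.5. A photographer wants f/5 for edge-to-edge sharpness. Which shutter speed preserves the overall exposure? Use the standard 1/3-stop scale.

Aperture: f/2.5 → f/2.8 → f/3.2 → f/3.5 → f/4 → f/4.5 → f/5 — 2 stops stopped down (darker).
Need 2 stops brighter from the shutter speed: 1/60 → 1/50 → 1/40 → 1/30 → 1/25 → 1/20 → 1/15.

1/15s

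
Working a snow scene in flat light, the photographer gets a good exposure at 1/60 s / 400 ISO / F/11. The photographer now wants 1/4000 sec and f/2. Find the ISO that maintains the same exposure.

Shutter speed: 1/60 → 1/125 → 1/250 → 1/500 → 1/1000 → 1/2000 → 1/4000 — 6 stops faster (darker).
Aperture: f/11 → f/8 → f/5.6 → f/4 → f/2.8 → f/2 — 5 stops opened up (brighter).
Net change so far: 1 stop darker. Offset with the ISO: 400 → 800.

ISO 800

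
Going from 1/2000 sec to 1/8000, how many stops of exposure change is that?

2 stops

1/2000 → 1/4000 → 1/8000 — count the steps: 2 stops.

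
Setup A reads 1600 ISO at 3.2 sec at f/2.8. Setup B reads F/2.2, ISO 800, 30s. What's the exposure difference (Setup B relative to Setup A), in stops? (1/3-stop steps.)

3 stops brighter

Aperture: f/2.8 → f/2.5 → f/2.2 — 2/3 stop wider (brighter).
Shutter speed: 3.2 → 4 → 5 → 6 → 8 → 10 → 13 → 15 → 20 → 25 → 30 — 3 1/3 stops longer (brighter).
ISO: 1600 → 1250 → 1000 → 800 — 1 stop lower (darker).
Net: +2/3 +3 1/3 −1 = +3 stops.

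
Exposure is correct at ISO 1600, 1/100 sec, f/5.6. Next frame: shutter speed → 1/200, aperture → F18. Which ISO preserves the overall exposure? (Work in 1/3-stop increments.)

ISO 32000

Shutter speed: 1/100 → 1/125 → 1/160 → 1/200 — 1 stop shorter (darker).
Aperture: f/5.6 → f/6.3 → f/7.1 → f/8 → f/9 → f/10 → f/11 → f/13 → f/14 → f/16 → f/18 — 3 1/3 stops smaller aperture (darker).
Net change so far: 4 1/3 stops darker. Offset with the ISO: 1600 → 2000 → 2500 → 3200 → 4000 → 5000 → 6400 → 8000 → 10000 → 12800 → 16000 → 20000 → 25600 → 32000.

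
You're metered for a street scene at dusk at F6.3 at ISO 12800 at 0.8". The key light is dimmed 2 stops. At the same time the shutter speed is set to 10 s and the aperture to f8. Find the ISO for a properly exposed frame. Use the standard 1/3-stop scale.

Scene light: 2 stops darker.
Shutter speed: 0.8 → 1 → 1.3 → 1.6 → 2 → 2.5 → 3.2 → 4 → 5 → 6 → 8 → 10 — 3 2/3 stops slower (brighter).
Aperture: f/6.3 → f/7.1 → f/8 — 2/3 stop smaller aperture (darker).
Net so far: 1 stop brighter. ISO: 12800 → 10000 → 8000 → 6400.

ISO 6400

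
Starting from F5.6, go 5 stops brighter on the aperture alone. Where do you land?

f/1.0

Aperture: f/5.6 → f/4 → f/2.8 → f/2 → f/1.4 → f/1.0 — 5 stops wider (brighter).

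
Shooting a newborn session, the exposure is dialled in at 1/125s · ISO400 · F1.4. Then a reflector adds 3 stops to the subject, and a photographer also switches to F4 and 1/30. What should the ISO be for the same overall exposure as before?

ISO 100

Scene light: 3 stops brighter.
Aperture: f/1.4 → f/2 → f/2.8 → f/4 — 3 stops stopped down (darker).
Shutter speed: 1/125 → 1/60 → 1/30 — 2 stops longer (brighter).
Net so far: 2 stops brighter. ISO: 400 → 200 → 100.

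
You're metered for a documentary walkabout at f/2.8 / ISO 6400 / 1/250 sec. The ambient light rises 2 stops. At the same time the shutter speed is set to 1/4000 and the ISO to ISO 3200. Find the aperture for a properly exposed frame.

f/1.0

Scene light: 2 stops brighter.
Shutter speed: 1/250 → 1/500 → 1/1000 → 1/2000 → 1/4000 — 4 stops faster (darker).
ISO: 6400 → 3200 — 1 stop dropped (darker).
Net so far: 3 stops darker. Aperture: f/2.8 → f/2 → f/1.4 → f/1.0.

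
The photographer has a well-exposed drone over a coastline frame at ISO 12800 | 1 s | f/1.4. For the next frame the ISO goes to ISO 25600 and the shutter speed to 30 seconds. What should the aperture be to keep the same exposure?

ISO: 12800 → 25600 — 1 stop raised (brighter).
Shutter speed: 1 → 2 → 4 → 8 → 15 → 30 — 5 stops slower (brighter).
Net change so far: 6 stops brighter. Offset with the aperture: f/1.4 → f/2 → f/2.8 → f/4 → f/5.6 → f/8 → f/11.

f/11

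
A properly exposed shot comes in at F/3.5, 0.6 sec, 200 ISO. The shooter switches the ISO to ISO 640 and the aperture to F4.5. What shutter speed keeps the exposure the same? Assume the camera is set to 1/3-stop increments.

0.3 s

ISO: 200 → 250 → 320 → 400 → 500 → 640 — 1 2/3 stops higher (brighter).
Aperture: f/3.5 → f/4 → f/4.5 — 2/3 stop stopped down (darker).
Net change so far: 1 stop brighter. Offset with the shutter speed: 0.6 → 0.5 → 0.4 → 0.3.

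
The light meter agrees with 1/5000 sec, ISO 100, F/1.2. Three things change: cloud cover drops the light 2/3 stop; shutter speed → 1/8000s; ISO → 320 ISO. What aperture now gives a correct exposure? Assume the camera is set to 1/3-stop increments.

f/1.4

Scene light: 2/3 stop darker.
Shutter speed: 1/5000 → 1/6400 → 1/8000 — 2/3 stop faster (darker).
ISO: 100 → 125 → 160 → 200 → 250 → 320 — 1 2/3 stops raised (brighter).
Net so far: 1/3 stop brighter. Aperture: f/1.2 → f/1.4.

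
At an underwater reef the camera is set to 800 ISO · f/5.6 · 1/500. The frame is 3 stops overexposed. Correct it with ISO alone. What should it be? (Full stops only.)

Overexposed by 3 stops → need 3 stops darker.
ISO: 800 → 400 → 200 → 100.

ISO 100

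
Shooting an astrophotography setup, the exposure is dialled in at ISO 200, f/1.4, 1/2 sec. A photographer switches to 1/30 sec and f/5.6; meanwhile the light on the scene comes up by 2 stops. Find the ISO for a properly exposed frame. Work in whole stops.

ISO 12800

Scene light: 2 stops brighter.
Shutter speed: 1/2 → 1/4 → 1/8 → 1/15 → 1/30 — 4 stops shorter (darker).
Aperture: f/1.4 → f/2 → f/2.8 → f/4 → f/5.6 — 4 stops smaller aperture (darker).
Net so far: 6 stops darker. ISO: 200 → 400 → 800 → 1600 → 3200 → 6400 → 12800.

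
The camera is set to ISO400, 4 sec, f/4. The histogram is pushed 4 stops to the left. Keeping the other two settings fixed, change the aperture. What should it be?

f/1.0

Underexposed by 4 stops → need 4 stops brighter.
Aperture: f/4 → f/2.8 → f/2 → f/1.4 → f/1.0.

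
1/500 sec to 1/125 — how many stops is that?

1/500 → 1/250 → 1/125 — count the steps: 2 stops.

2 stops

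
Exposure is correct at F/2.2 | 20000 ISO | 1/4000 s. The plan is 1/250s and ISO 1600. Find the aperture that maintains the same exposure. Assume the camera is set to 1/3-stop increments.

f/2.5

Shutter speed: 1/4000 → 1/3200 → 1/2500 → 1/2000 → 1/1600 → 1/1250 → 1/1000 → 1/800 → 1/640 → 1/500 → 1/400 → 1/320 → 1/250 — 4 stops slower (brighter).
ISO: 20000 → 16000 → 12800 → 10000 → 8000 → 6400 → 5000 → 4000 → 3200 → 2500 → 2000 → 1600 — 3 2/3 stops lower (darker).
Net change so far: 1/3 stop brighter. Offset with the aperture: f/2.2 → f/2.5.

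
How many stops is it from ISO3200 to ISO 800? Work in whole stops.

3200 → 1600 → 800 — count the steps: 2 stops.

2 stops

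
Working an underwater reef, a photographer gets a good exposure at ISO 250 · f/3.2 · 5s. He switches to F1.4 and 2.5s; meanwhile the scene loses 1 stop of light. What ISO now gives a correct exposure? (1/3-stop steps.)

Scene light: 1 stop darker.
Aperture: f/3.2 → f/2.8 → f/2.5 → f/2.2 → f/2 → f/1.8 → f/1.6 → f/1.4 — 2 1/3 stops larger aperture (brighter).
Shutter speed: 5 → 4 → 3.2 → 2.5 — 1 stop faster (darker).
Net so far: 1/3 stop brighter. ISO: 250 → 200.

ISO 200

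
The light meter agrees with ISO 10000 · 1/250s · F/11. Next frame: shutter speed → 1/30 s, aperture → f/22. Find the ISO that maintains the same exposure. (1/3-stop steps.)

ISO 5000

Shutter speed: 1/250 → 1/200 → 1/160 → 1/125 → 1/100 → 1/80 → 1/60 → 1/50 → 1/40 → 1/30 — 3 stops longer (brighter).
Aperture: f/11 → f/13 → f/14 → f/16 → f/18 → f/20 → f/22 — 2 stops narrower (darker).
Net change so far: 1 stop brighter. Offset with the ISO: 10000 → 8000 → 6400 → 5000.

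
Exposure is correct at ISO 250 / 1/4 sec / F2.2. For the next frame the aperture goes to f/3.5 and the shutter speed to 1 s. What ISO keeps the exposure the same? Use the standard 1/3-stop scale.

Aperture: f/2.2 → f/2.5 → f/2.8 → f/3.2 → f/3.5 — 1 1/3 stops smaller aperture (darker).
Shutter speed: 1/4 → 0.3 → 0.4 → 0.5 → 0.6 → 0.8 → 1 — 2 stops slower (brighter).
Net change so far: 2/3 stop brighter. Offset with the ISO: 250 → 200 → 160.

ISO 160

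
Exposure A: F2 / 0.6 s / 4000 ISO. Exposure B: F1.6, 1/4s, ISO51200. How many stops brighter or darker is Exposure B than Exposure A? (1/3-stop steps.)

3 stops brighter

Aperture: f/2 → f/1.8 → f/1.6 — 2/3 stop opened up (brighter).
Shutter speed: 0.6 → 0.5 → 0.4 → 0.3 → 1/4 — 1 1/3 stops faster (darker).
ISO: 4000 → 5000 → 6400 → 8000 → 10000 → 12800 → 16000 → 20000 → 25600 → 32000 → 40000 → 51200 — 3 2/3 stops raised (brighter).
Net: +2/3 −1 1/3 +3 2/3 = +3 stops.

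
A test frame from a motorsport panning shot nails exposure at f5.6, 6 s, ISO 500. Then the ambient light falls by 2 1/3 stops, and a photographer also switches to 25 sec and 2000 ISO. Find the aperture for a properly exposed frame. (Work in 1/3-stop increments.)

Scene light: 2 1/3 stops darker.
Shutter speed: 6 → 8 → 10 → 13 → 15 → 20 → 25 — 2 stops slower (brighter).
ISO: 500 → 640 → 800 → 1000 → 1250 → 1600 → 2000 — 2 stops higher (brighter).
Net so far: 1 2/3 stops brighter. Aperture: f/5.6 → f/6.3 → f/7.1 → f/8 → f/9 → f/10.

f/10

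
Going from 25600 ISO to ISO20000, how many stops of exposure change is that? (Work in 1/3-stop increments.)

1/3 stop

25600 → 20000 — count the steps: 1 third-stops = 1/3 stop.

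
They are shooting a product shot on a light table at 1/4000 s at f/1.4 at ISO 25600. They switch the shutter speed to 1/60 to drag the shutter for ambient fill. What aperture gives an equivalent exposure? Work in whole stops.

Shutter speed: 1/4000 → 1/2000 → 1/1000 → 1/500 → 1/250 → 1/125 → 1/60 — 6 stops longer (brighter).
Need 6 stops darker from the aperture: f/1.4 → f/2 → f/2.8 → f/4 → f/5.6 → f/8 → f/11.

f/11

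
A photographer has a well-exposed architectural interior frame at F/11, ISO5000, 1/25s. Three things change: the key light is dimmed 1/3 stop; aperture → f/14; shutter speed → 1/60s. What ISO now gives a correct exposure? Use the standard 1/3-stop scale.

ISO 25600

Scene light: 1/3 stop darker.
Aperture: f/11 → f/13 → f/14 — 2/3 stop smaller aperture (darker).
Shutter speed: 1/25 → 1/30 → 1/40 → 1/50 → 1/60 — 1 1/3 stops faster (darker).
Net so far: 2 1/3 stops darker. ISO: 5000 → 6400 → 8000 → 10000 → 12800 → 16000 → 20000 → 25600.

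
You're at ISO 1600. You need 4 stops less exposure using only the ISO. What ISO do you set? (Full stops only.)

ISO: 1600 → 800 → 400 → 200 → 100 — 4 stops dropped (darker).

ISO 100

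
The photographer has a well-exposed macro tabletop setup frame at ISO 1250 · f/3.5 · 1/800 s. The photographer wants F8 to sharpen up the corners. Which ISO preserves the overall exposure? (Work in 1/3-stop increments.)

Aperture: f/3.5 → f/4 → f/4.5 → f/5 → f/5.6 → f/6.3 → f/7.1 → f/8 — 2 1/3 stops smaller aperture (darker).
Need 2 1/3 stops brighter from the ISO: 1250 → 1600 → 2000 → 2500 → 3200 → 4000 → 5000 → 6400.

ISO 6400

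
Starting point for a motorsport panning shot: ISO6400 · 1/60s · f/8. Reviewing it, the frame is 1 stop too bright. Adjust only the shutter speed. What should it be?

Overexposed by 1 stop → need 1 stop darker.
Shutter speed: 1/60 → 1/125.

1/125s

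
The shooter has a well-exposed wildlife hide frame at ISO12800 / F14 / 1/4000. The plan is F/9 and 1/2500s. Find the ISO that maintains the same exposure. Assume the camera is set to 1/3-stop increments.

Aperture: f/14 → f/13 → f/11 → f/10 → f/9 — 1 1/3 stops opened up (brighter).
Shutter speed: 1/4000 → 1/3200 → 1/2500 — 2/3 stop longer (brighter).
Net change so far: 2 stops brighter. Offset with the ISO: 12800 → 10000 → 8000 → 6400 → 5000 → 4000 → 3200.

ISO 3200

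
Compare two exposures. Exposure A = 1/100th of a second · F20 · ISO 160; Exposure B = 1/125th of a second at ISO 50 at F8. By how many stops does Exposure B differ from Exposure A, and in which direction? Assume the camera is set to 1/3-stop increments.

Aperture: f/20 → f/18 → f/16 → f/14 → f/13 → f/11 → f/10 → f/9 → f/8 — 2 2/3 stops wider (brighter).
Shutter speed: 1/100 → 1/125 — 1/3 stop faster (darker).
ISO: 160 → 125 → 100 → 80 → 64 → 50 — 1 2/3 stops lower (darker).
Net: +2 2/3 −1/3 −1 2/3 = +2/3 stops.

2/3 stop brighter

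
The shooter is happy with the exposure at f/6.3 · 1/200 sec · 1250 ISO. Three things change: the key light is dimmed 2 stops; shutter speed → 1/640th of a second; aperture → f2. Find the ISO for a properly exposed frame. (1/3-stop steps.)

Scene light: 2 stops darker.
Shutter speed: 1/200 → 1/250 → 1/320 → 1/400 → 1/500 → 1/640 — 1 2/3 stops faster (darker).
Aperture: f/6.3 → f/5.6 → f/5 → f/4.5 → f/4 → f/3.5 → f/3.2 → f/2.8 → f/2.5 → f/2.2 → f/2 — 3 1/3 stops wider (brighter).
Net so far: 1/3 stop darker. ISO: 1250 → 1600.

ISO 1600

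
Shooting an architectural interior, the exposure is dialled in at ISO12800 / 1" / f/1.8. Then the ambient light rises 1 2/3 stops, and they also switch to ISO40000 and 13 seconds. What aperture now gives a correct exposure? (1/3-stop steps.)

f/20

Scene light: 1 2/3 stops brighter.
ISO: 12800 → 16000 → 20000 → 25600 → 32000 → 40000 — 1 2/3 stops raised (brighter).
Shutter speed: 1 → 1.3 → 1.6 → 2 → 2.5 → 3.2 → 4 → 5 → 6 → 8 → 10 → 13 — 3 2/3 stops longer (brighter).
Net so far: 7 stops brighter. Aperture: f/1.8 → f/2 → f/2.2 → f/2.5 → f/2.8 → f/3.2 → f/3.5 → f/4 → f/4.5 → f/5 → f/5.6 → f/6.3 → f/7.1 → f/8 → f/9 → f/10 → f/11 → f/13 → f/14 → f/16 → f/18 → f/20.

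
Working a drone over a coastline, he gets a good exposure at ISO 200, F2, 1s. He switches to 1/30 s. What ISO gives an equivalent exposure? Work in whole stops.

Shutter speed: 1 → 1/2 → 1/4 → 1/8 → 1/15 → 1/30 — 5 stops shorter (darker).
Need 5 stops brighter from the ISO: 200 → 400 → 800 → 1600 → 3200 → 6400.

ISO 6400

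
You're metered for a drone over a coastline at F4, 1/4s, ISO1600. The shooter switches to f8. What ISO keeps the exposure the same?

ISO 6400

Aperture: f/4 → f/5.6 → f/8 — 2 stops narrower (darker).
Need 2 stops brighter from the ISO: 1600 → 3200 → 6400.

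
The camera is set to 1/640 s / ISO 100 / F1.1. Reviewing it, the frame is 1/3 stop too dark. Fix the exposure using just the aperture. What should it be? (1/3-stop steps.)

f/1.0

Underexposed by 1/3 stop → need 1/3 stop brighter.
Aperture: f/1.1 → f/1.0.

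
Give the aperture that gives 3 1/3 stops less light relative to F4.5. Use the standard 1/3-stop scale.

f/14

Aperture: f/4.5 → f/5 → f/5.6 → f/6.3 → f/7.1 → f/8 → f/9 → f/10 → f/11 → f/13 → f/14 — 3 1/3 stops narrower (darker).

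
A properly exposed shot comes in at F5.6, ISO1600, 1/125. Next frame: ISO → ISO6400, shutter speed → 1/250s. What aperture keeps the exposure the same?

ISO: 1600 → 3200 → 6400 — 2 stops raised (brighter).
Shutter speed: 1/125 → 1/250 — 1 stop shorter (darker).
Net change so far: 1 stop brighter. Offset with the aperture: f/5.6 → f/8.

f/8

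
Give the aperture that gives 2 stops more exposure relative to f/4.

Aperture: f/4 → f/2.8 → f/2 — 2 stops larger aperture (brighter).

f/2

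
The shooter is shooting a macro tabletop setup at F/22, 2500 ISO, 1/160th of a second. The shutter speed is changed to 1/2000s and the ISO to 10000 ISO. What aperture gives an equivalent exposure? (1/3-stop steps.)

Shutter speed: 1/160 → 1/200 → 1/250 → 1/320 → 1/400 → 1/500 → 1/640 → 1/800 → 1/1000 → 1/1250 → 1/1600 → 1/2000 — 3 2/3 stops faster (darker).
ISO: 2500 → 3200 → 4000 → 5000 → 6400 → 8000 → 10000 — 2 stops raised (brighter).
Net change so far: 1 2/3 stops darker. Offset with the aperture: f/22 → f/20 → f/18 → f/16 → f/14 → f/13.

f/13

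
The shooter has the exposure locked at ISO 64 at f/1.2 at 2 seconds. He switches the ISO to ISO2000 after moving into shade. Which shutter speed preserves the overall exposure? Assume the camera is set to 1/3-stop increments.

ISO: 64 → 80 → 100 → 125 → 160 → 200 → 250 → 320 → 400 → 500 → 640 → 800 → 1000 → 1250 → 1600 → 2000 — 5 stops raised (brighter).
Need 5 stops darker from the shutter speed: 2 → 1.6 → 1.3 → 1 → 0.8 → 0.6 → 0.5 → 0.4 → 0.3 → 1/4 → 1/5 → 1/6 → 1/8 → 1/10 → 1/13 → 1/15.

1/15s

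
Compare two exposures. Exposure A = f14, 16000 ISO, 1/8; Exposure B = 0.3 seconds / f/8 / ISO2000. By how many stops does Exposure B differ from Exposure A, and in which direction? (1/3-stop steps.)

Aperture: f/14 → f/13 → f/11 → f/10 → f/9 → f/8 — 1 2/3 stops larger aperture (brighter).
Shutter speed: 1/8 → 1/6 → 1/5 → 1/4 → 0.3 — 1 1/3 stops longer (brighter).
ISO: 16000 → 12800 → 10000 → 8000 → 6400 → 5000 → 4000 → 3200 → 2500 → 2000 — 3 stops lower (darker).
Net: +1 2/3 +1 1/3 −3 = 0 stops.

same exposure (0 stops)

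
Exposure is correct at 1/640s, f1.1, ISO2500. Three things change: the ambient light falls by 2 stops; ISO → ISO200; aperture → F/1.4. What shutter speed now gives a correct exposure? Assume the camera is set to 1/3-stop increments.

Scene light: 2 stops darker.
ISO: 2500 → 2000 → 1600 → 1250 → 1000 → 800 → 640 → 500 → 400 → 320 → 250 → 200 — 3 2/3 stops lower (darker).
Aperture: f/1.1 → f/1.2 → f/1.4 — 2/3 stop narrower (darker).
Net so far: 6 1/3 stops darker. Shutter speed: 1/640 → 1/500 → 1/400 → 1/320 → 1/250 → 1/200 → 1/160 → 1/125 → 1/100 → 1/80 → 1/60 → 1/50 → 1/40 → 1/30 → 1/25 → 1/20 → 1/15 → 1/13 → 1/10 → 1/8.

1/8s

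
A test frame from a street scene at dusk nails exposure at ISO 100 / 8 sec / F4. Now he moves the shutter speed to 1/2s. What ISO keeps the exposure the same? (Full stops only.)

ISO 1600

Shutter speed: 8 → 4 → 2 → 1 → 1/2 — 4 stops shorter (darker).
Need 4 stops brighter from the ISO: 100 → 200 → 400 → 800 → 1600.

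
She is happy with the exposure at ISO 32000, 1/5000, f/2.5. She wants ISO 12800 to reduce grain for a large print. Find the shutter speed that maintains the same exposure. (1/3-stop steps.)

1/2000s

ISO: 32000 → 25600 → 20000 → 16000 → 12800 — 1 1/3 stops lower (darker).
Need 1 1/3 stops brighter from the shutter speed: 1/5000 → 1/4000 → 1/3200 → 1/2500 → 1/2000.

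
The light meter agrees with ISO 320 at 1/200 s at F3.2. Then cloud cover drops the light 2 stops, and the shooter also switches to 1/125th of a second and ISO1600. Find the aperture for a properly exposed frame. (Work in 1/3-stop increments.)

f/4.5

Scene light: 2 stops darker.
Shutter speed: 1/200 → 1/160 → 1/125 — 2/3 stop longer (brighter).
ISO: 320 → 400 → 500 → 640 → 800 → 1000 → 1250 → 1600 — 2 1/3 stops raised (brighter).
Net so far: 1 stop brighter. Aperture: f/3.2 → f/3.5 → f/4 → f/4.5.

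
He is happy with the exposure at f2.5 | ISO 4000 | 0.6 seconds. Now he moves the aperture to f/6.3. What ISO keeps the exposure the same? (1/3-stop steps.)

Aperture: f/2.5 → f/2.8 → f/3.2 → f/3.5 → f/4 → f/4.5 → f/5 → f/5.6 → f/6.3 — 2 2/3 stops narrower (darker).
Need 2 2/3 stops brighter from the ISO: 4000 → 5000 → 6400 → 8000 → 10000 → 12800 → 16000 → 20000 → 25600.

ISO 25600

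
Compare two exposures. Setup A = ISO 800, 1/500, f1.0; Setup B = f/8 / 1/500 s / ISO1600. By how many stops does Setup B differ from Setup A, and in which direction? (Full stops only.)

5 stops darker

Aperture: f/1.0 → f/1.4 → f/2 → f/2.8 → f/4 → f/5.6 → f/8 — 6 stops narrower (darker).
Shutter speed: unchanged.
ISO: 800 → 1600 — 1 stop higher (brighter).
Net: −6 +1 = −5 stops.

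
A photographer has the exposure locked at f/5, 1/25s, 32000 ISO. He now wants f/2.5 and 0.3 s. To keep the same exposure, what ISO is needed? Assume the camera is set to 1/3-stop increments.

Aperture: f/5 → f/4.5 → f/4 → f/3.5 → f/3.2 → f/2.8 → f/2.5 — 2 stops larger aperture (brighter).
Shutter speed: 1/25 → 1/20 → 1/15 → 1/13 → 1/10 → 1/8 → 1/6 → 1/5 → 1/4 → 0.3 — 3 stops slower (brighter).
Net change so far: 5 stops brighter. Offset with the ISO: 32000 → 25600 → 20000 → 16000 → 12800 → 10000 → 8000 → 6400 → 5000 → 4000 → 3200 → 2500 → 2000 → 1600 → 1250 → 1000.

ISO 1000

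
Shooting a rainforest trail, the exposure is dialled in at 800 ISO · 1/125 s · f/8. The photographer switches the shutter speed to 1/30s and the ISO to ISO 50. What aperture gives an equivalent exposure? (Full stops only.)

Shutter speed: 1/125 → 1/60 → 1/30 — 2 stops longer (brighter).
ISO: 800 → 400 → 200 → 100 → 50 — 4 stops lower (darker).
Net change so far: 2 stops darker. Offset with the aperture: f/8 → f/5.6 → f/4.

f/4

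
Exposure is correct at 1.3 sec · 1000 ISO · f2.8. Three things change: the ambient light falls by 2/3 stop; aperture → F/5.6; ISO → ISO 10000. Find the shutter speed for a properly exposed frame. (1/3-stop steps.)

0.8 s

Scene light: 2/3 stop darker.
Aperture: f/2.8 → f/3.2 → f/3.5 → f/4 → f/4.5 → f/5 → f/5.6 — 2 stops narrower (darker).
ISO: 1000 → 1250 → 1600 → 2000 → 2500 → 3200 → 4000 → 5000 → 6400 → 8000 → 10000 — 3 1/3 stops higher (brighter).
Net so far: 2/3 stop brighter. Shutter speed: 1.3 → 1 → 0.8.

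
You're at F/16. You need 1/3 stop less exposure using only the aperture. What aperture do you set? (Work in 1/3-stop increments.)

Aperture: f/16 → f/18 — 1/3 stop smaller aperture (darker).

f/18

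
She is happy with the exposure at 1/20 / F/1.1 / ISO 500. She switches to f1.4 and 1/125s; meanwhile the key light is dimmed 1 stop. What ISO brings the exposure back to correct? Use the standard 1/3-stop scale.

ISO 10000

Scene light: 1 stop darker.
Aperture: f/1.1 → f/1.2 → f/1.4 — 2/3 stop smaller aperture (darker).
Shutter speed: 1/20 → 1/25 → 1/30 → 1/40 → 1/50 → 1/60 → 1/80 → 1/100 → 1/125 — 2 2/3 stops shorter (darker).
Net so far: 4 1/3 stops darker. ISO: 500 → 640 → 800 → 1000 → 1250 → 1600 → 2000 → 2500 → 3200 → 4000 → 5000 → 6400 → 8000 → 10000.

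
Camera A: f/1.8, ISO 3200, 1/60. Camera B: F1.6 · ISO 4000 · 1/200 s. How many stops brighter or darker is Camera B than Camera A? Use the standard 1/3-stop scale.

Aperture: f/1.8 → f/1.6 — 1/3 stop larger aperture (brighter).
Shutter speed: 1/60 → 1/80 → 1/100 → 1/125 → 1/160 → 1/200 — 1 2/3 stops shorter (darker).
ISO: 3200 → 4000 — 1/3 stop raised (brighter).
Net: +1/3 −1 2/3 +1/3 = −1 stop.

1 stop darker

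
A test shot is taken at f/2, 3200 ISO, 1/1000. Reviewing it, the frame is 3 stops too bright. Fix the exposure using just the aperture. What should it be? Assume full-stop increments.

Overexposed by 3 stops → need 3 stops darker.
Aperture: f/2 → f/2.8 → f/4 → f/5.6.

f/5.6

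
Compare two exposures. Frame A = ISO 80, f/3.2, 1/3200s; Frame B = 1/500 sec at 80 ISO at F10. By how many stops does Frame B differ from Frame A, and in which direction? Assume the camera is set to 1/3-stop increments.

2/3 stop darker

Aperture: f/3.2 → f/3.5 → f/4 → f/4.5 → f/5 → f/5.6 → f/6.3 → f/7.1 → f/8 → f/9 → f/10 — 3 1/3 stops smaller aperture (darker).
Shutter speed: 1/3200 → 1/2500 → 1/2000 → 1/1600 → 1/1250 → 1/1000 → 1/800 → 1/640 → 1/500 — 2 2/3 stops longer (brighter).
ISO: unchanged.
Net: −3 1/3 +2 2/3 = −2/3 stops.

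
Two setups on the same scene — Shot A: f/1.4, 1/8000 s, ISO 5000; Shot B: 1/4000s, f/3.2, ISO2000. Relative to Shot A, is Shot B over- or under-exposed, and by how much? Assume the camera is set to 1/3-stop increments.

Aperture: f/1.4 → f/1.6 → f/1.8 → f/2 → f/2.2 → f/2.5 → f/2.8 → f/3.2 — 2 1/3 stops stopped down (darker).
Shutter speed: 1/8000 → 1/6400 → 1/5000 → 1/4000 — 1 stop slower (brighter).
ISO: 5000 → 4000 → 3200 → 2500 → 2000 — 1 1/3 stops dropped (darker).
Net: −2 1/3 +1 −1 1/3 = −2 2/3 stops.

2 2/3 stops darker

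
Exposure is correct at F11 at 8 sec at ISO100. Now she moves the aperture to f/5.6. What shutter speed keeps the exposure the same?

Aperture: f/11 → f/8 → f/5.6 — 2 stops opened up (brighter).
Need 2 stops darker from the shutter speed: 8 → 4 → 2.

2 s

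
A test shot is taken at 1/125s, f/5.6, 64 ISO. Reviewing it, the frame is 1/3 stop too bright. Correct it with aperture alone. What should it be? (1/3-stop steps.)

f/6.3

Overexposed by 1/3 stop → need 1/3 stop darker.
Aperture: f/5.6 → f/6.3.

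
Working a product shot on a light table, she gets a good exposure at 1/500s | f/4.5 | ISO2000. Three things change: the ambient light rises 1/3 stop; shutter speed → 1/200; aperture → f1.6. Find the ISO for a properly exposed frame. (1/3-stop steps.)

Scene light: 1/3 stop brighter.
Shutter speed: 1/500 → 1/400 → 1/320 → 1/250 → 1/200 — 1 1/3 stops longer (brighter).
Aperture: f/4.5 → f/4 → f/3.5 → f/3.2 → f/2.8 → f/2.5 → f/2.2 → f/2 → f/1.8 → f/1.6 — 3 stops opened up (brighter).
Net so far: 4 2/3 stops brighter. ISO: 2000 → 1600 → 1250 → 1000 → 800 → 640 → 500 → 400 → 320 → 250 → 200 → 160 → 125 → 100 → 80.

ISO 80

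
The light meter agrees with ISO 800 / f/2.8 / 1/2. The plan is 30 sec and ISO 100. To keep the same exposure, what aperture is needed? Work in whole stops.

f/8

Shutter speed: 1/2 → 1 → 2 → 4 → 8 → 15 → 30 — 6 stops longer (brighter).
ISO: 800 → 400 → 200 → 100 — 3 stops dropped (darker).
Net change so far: 3 stops brighter. Offset with the aperture: f/2.8 → f/4 → f/5.6 → f/8.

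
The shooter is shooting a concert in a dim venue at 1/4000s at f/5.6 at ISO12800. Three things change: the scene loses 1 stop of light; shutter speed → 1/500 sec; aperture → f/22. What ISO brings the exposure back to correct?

ISO 51200

Scene light: 1 stop darker.
Shutter speed: 1/4000 → 1/2000 → 1/1000 → 1/500 — 3 stops longer (brighter).
Aperture: f/5.6 → f/8 → f/11 → f/16 → f/22 — 4 stops narrower (darker).
Net so far: 2 stops darker. ISO: 12800 → 25600 → 51200.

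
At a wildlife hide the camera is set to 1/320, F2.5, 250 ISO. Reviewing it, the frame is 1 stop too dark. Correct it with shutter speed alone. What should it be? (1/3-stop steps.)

1/160s

Underexposed by 1 stop → need 1 stop brighter.
Shutter speed: 1/320 → 1/250 → 1/200 → 1/160.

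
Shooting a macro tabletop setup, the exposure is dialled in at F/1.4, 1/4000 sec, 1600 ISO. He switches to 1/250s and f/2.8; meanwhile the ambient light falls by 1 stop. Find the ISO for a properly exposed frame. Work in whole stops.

Scene light: 1 stop darker.
Shutter speed: 1/4000 → 1/2000 → 1/1000 → 1/500 → 1/250 — 4 stops slower (brighter).
Aperture: f/1.4 → f/2 → f/2.8 — 2 stops stopped down (darker).
Net so far: 1 stop brighter. ISO: 1600 → 800.

ISO 800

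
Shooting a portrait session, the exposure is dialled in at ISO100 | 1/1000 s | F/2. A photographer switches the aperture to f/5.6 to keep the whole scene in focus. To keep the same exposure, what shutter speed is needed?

1/125s

Aperture: f/2 → f/2.8 → f/4 → f/5.6 — 3 stops smaller aperture (darker).
Need 3 stops brighter from the shutter speed: 1/1000 → 1/500 → 1/250 → 1/125.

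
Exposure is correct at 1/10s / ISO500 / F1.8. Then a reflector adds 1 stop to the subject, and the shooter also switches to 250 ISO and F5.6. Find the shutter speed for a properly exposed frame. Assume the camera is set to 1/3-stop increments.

Scene light: 1 stop brighter.
ISO: 500 → 400 → 320 → 250 — 1 stop lower (darker).
Aperture: f/1.8 → f/2 → f/2.2 → f/2.5 → f/2.8 → f/3.2 → f/3.5 → f/4 → f/4.5 → f/5 → f/5.6 — 3 1/3 stops narrower (darker).
Net so far: 3 1/3 stops darker. Shutter speed: 1/10 → 1/8 → 1/6 → 1/5 → 1/4 → 0.3 → 0.4 → 0.5 → 0.6 → 0.8 → 1.

1 s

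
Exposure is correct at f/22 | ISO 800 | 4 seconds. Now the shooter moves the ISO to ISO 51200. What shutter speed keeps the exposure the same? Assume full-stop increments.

1/15s

ISO: 800 → 1600 → 3200 → 6400 → 12800 → 25600 → 51200 — 6 stops higher (brighter).
Need 6 stops darker from the shutter speed: 4 → 2 → 1 → 1/2 → 1/4 → 1/8 → 1/15.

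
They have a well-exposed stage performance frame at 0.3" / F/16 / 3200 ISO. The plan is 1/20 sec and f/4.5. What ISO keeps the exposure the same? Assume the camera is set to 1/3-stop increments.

ISO 1600

Shutter speed: 0.3 → 1/4 → 1/5 → 1/6 → 1/8 → 1/10 → 1/13 → 1/15 → 1/20 — 2 2/3 stops shorter (darker).
Aperture: f/16 → f/14 → f/13 → f/11 → f/10 → f/9 → f/8 → f/7.1 → f/6.3 → f/5.6 → f/5 → f/4.5 — 3 2/3 stops opened up (brighter).
Net change so far: 1 stop brighter. Offset with the ISO: 3200 → 2500 → 2000 → 1600.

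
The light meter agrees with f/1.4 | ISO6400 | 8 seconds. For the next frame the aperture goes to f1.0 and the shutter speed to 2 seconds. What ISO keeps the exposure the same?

ISO 12800

Aperture: f/1.4 → f/1.0 — 1 stop opened up (brighter).
Shutter speed: 8 → 4 → 2 — 2 stops faster (darker).
Net change so far: 1 stop darker. Offset with the ISO: 6400 → 12800.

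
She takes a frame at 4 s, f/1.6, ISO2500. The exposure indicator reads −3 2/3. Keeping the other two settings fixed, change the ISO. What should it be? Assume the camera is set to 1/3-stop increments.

ISO 32000

Underexposed by 3 2/3 stops → need 3 2/3 stops brighter.
ISO: 2500 → 3200 → 4000 → 5000 → 6400 → 8000 → 10000 → 12800 → 16000 → 20000 → 25600 → 32000.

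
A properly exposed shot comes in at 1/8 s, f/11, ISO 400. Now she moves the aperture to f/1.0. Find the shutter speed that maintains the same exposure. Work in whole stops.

Aperture: f/11 → f/8 → f/5.6 → f/4 → f/2.8 → f/2 → f/1.4 → f/1.0 — 7 stops opened up (brighter).
Need 7 stops darker from the shutter speed: 1/8 → 1/15 → 1/30 → 1/60 → 1/125 → 1/250 → 1/500 → 1/1000.

1/1000s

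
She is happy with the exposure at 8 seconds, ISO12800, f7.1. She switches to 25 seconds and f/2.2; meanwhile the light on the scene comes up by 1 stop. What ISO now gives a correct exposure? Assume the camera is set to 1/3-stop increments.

Scene light: 1 stop brighter.
Shutter speed: 8 → 10 → 13 → 15 → 20 → 25 — 1 2/3 stops slower (brighter).
Aperture: f/7.1 → f/6.3 → f/5.6 → f/5 → f/4.5 → f/4 → f/3.5 → f/3.2 → f/2.8 → f/2.5 → f/2.2 — 3 1/3 stops larger aperture (brighter).
Net so far: 6 stops brighter. ISO: 12800 → 10000 → 8000 → 6400 → 5000 → 4000 → 3200 → 2500 → 2000 → 1600 → 1250 → 1000 → 800 → 640 → 500 → 400 → 320 → 250 → 200.

ISO 200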